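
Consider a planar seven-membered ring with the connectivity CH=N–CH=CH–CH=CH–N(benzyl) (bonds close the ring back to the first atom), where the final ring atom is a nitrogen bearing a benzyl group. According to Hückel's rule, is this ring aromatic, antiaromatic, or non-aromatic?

The p orbitals form a continuous loop: every atom in a ring double bond is sp² and brings one electron to the p orbital; each =N– nitrogen is pyridine-type (lone pair in the sp² plane, one electron in the p orbital); the pyrrole-type nitrogen donates its lone pair from the p orbital. The ring is fully conjugated.
Adding the contributions, 3 × 2 = 6 from the double-bond units + 2 from the N(benzyl) atom = 8.
A 4n π count (8, n = 2) in a planar conjugated ring means antiaromatic.

Antiaromatic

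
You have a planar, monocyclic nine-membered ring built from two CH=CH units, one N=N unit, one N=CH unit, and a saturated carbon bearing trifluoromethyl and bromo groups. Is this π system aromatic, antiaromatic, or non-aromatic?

At the C(trifluoromethyl)(bromo) position, that saturated carbon is sp³ and has no p orbital in the ring π system; the ring's p-orbital overlap is broken there.
A ring that is not fully conjugated cannot be aromatic or antiaromatic regardless of its π-electron count.

Non-aromatic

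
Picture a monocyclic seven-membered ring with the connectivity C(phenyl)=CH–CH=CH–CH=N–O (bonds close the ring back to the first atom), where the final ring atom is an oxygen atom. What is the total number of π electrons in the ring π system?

The p orbitals form a continuous loop: every atom in a ring double bond is sp² and brings one electron to the p orbital; each sp² =N– keeps its lone pair in-plane and puts one electron into the π system; the oxygen donates one lone pair from its p orbital. The ring is fully conjugated.
Counting π electrons: 3 × 2 = 6 from the double-bond units + 2 from the O atom = 8.

8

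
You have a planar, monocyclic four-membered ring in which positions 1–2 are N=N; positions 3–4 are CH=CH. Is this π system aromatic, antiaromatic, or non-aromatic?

The p orbitals form a continuous loop: every atom in a ring double bond is sp² and brings one electron to the p orbital; each =N– nitrogen is pyridine-type (lone pair in the sp² plane, one electron in the p orbital). The ring is fully conjugated.
Tallying contributions gives 2 × 2 = 4 from the 2 double-bond units.
4 = 4(1); a planar, fully conjugated 4n system is antiaromatic.

Antiaromatic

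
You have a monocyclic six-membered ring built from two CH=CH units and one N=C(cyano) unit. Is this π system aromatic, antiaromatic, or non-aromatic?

Aromatic

Every ring atom contributes a p orbital perpendicular to the ring (each doubly-bonded ring atom is sp² with one p-orbital electron; each sp² =N– keeps its lone pair in-plane and puts one electron into the π system), so the π system is cyclic and fully conjugated.
Tallying contributions gives 3 × 2 = 6 from the 3 double-bond units.
6 = 4(1) + 2, which satisfies Hückel's 4n+2 rule.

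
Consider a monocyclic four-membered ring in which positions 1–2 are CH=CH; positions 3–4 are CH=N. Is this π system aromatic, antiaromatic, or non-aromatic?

Antiaromatic

The p orbitals form a continuous loop: every atom in a ring double bond is sp² and brings one electron to the p orbital; the doubly-bonded nitrogens are pyridine-type — their lone pairs lie in the ring plane, leaving one electron in the p orbital. The ring is fully conjugated.
π-electron count: 2 × 2 = 4 from the 2 double-bond units.
With 4 = 4·1 π electrons, Hückel's rule classifies the planar ring as antiaromatic.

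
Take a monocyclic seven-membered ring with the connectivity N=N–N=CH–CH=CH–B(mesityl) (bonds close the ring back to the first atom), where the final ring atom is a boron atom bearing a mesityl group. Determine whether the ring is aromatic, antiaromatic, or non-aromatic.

Aromatic

The p orbitals form a continuous loop: each doubly-bonded ring atom is sp² with one p-orbital electron; each =N– nitrogen is pyridine-type (lone pair in the sp² plane, one electron in the p orbital); the boron has an empty p orbital. The ring is fully conjugated.
π-electron count: 3 × 2 = 6 from the double-bond units + 0 from the B(mesityl) atom = 6.
6 = 4(1) + 2, which satisfies Hückel's 4n+2 rule.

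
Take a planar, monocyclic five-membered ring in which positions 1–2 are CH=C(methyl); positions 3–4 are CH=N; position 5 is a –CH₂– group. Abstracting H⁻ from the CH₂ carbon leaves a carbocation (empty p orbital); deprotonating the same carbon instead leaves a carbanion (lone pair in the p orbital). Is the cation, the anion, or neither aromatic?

The anion

In both ions every ring atom is sp² and contributes a p orbital, so both rings are fully conjugated.
Cation: 2 × 2 + 0 = 4 π electrons → 4(1), antiaromatic.
Anion: 2 × 2 + 2 = 6 π electrons → 4(1)+2, aromatic.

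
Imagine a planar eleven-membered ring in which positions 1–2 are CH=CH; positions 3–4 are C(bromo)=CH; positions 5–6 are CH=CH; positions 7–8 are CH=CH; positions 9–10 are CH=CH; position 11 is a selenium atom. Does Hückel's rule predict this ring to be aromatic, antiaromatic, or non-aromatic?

Antiaromatic

Check conjugation: every atom in a ring double bond is sp² and brings one electron to the p orbital; the selenium donates one lone pair from its p orbital — every position has a p orbital, so the cyclic π system is continuous.
Tallying contributions gives 5 × 2 = 10 from the double-bond units + 2 from the Se atom = 12.
A 4n π count (12, n = 3) in a planar conjugated ring means antiaromatic.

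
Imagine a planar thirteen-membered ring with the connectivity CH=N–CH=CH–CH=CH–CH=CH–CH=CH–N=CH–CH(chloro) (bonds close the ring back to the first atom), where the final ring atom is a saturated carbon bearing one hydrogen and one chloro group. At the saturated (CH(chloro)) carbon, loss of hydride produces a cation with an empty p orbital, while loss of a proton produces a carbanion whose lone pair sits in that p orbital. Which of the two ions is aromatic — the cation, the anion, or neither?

Both ions have a continuous loop of p orbitals — each ring atom is sp².
Cation: 6 × 2 + 0 = 12 π electrons → 4(3), antiaromatic.
Anion: 6 × 2 + 2 = 14 π electrons → 4(3)+2, aromatic.

The anion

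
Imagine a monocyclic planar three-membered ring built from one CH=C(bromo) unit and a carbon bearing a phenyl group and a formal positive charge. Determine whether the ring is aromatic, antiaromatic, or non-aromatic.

Check conjugation: the double-bond atoms are sp², each contributing one p electron; the carbocation has an empty p orbital — every position has a p orbital, so the cyclic π system is continuous.
Tallying contributions gives 1 × 2 = 2 from the double-bond unit + 0 from the C(phenyl)(+) atom = 2.
Since 2 = 4·0 + 2, the ring meets the 4n+2 criterion.

Aromatic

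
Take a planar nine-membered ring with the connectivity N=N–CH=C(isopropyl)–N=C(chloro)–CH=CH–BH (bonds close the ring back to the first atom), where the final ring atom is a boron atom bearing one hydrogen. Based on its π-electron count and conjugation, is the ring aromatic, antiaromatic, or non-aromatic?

Every ring atom contributes a p orbital perpendicular to the ring (each doubly-bonded ring atom is sp² with one p-orbital electron; each sp² =N– keeps its lone pair in-plane and puts one electron into the π system; the boron has an empty p orbital), so the π system is cyclic and fully conjugated.
Adding the contributions, 4 × 2 = 8 from the double-bond units + 0 from the BH atom = 8.
8 = 4(2); a planar, fully conjugated 4n system is antiaromatic.

Antiaromatic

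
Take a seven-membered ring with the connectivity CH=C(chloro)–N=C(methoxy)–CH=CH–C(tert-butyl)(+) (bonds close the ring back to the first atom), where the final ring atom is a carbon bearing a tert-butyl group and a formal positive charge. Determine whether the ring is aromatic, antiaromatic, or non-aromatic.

Every ring atom contributes a p orbital perpendicular to the ring (each doubly-bonded ring atom is sp² with one p-orbital electron; each =N– nitrogen is pyridine-type (lone pair in the sp² plane, one electron in the p orbital); the carbocation has an empty p orbital), so the π system is cyclic and fully conjugated.
π-electron count: 3 × 2 = 6 from the double-bond units + 0 from the C(tert-butyl)(+) atom = 6.
That gives a 4n+2 count (6, n = 1).

Aromatic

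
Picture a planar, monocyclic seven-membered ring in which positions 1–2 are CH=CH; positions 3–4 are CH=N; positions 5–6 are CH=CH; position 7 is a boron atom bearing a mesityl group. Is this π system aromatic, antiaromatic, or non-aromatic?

Check conjugation: the double-bond atoms are sp², each contributing one p electron; each =N– nitrogen is pyridine-type (lone pair in the sp² plane, one electron in the p orbital); the boron has an empty p orbital — every position has a p orbital, so the cyclic π system is continuous.
Tallying contributions gives 3 × 2 = 6 from the double-bond units + 0 from the B(mesityl) atom = 6.
6 = 4(1) + 2, which satisfies Hückel's 4n+2 rule.

Aromatic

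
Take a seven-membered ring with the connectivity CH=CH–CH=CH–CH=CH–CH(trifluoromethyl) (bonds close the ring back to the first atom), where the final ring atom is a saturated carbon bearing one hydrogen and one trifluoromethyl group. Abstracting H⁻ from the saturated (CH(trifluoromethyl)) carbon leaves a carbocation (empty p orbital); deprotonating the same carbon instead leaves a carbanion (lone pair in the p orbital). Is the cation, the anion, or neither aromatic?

The cation

In either ion the ring is fully conjugated: every atom, including the new sp² carbon, supplies a p orbital.
Cation: 3 × 2 + 0 = 6 π electrons → 4(1)+2, aromatic.
Anion: 3 × 2 + 2 = 8 π electrons → 4(2), antiaromatic.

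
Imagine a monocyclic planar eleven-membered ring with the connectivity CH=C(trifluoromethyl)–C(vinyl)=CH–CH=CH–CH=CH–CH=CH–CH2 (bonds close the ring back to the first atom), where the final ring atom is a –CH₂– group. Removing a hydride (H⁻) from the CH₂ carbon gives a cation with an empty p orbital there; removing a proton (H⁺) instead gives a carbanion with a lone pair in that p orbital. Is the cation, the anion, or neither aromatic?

The cation

In both ions every ring atom is sp² and contributes a p orbital, so both rings are fully conjugated.
Cation: 5 × 2 + 0 = 10 π electrons → 4(2)+2, aromatic.
Anion: 5 × 2 + 2 = 12 π electrons → 4(3), antiaromatic.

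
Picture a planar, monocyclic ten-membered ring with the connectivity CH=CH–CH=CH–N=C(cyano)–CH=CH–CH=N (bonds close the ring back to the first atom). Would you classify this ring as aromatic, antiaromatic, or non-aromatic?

Check conjugation: every atom in a ring double bond is sp² and brings one electron to the p orbital; the doubly-bonded nitrogens are pyridine-type — their lone pairs lie in the ring plane, leaving one electron in the p orbital — every position has a p orbital, so the cyclic π system is continuous.
π-electron count: 5 × 2 = 10 from the 5 double-bond units.
10 = 4(2) + 2, which satisfies Hückel's 4n+2 rule.

Aromatic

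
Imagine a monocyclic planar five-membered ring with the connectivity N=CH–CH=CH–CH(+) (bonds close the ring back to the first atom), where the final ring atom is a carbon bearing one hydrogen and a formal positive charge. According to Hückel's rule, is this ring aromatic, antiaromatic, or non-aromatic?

Antiaromatic

Every ring atom contributes a p orbital perpendicular to the ring (every atom in a ring double bond is sp² and brings one electron to the p orbital; the doubly-bonded nitrogens are pyridine-type — their lone pairs lie in the ring plane, leaving one electron in the p orbital; the carbocation has an empty p orbital), so the π system is cyclic and fully conjugated.
Counting π electrons: 2 × 2 = 4 from the double-bond units + 0 from the CH(+) atom = 4.
A 4n π count (4, n = 1) in a planar conjugated ring means antiaromatic.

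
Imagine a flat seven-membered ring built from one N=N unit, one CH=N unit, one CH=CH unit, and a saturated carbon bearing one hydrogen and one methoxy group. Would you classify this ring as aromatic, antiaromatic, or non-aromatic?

Non-aromatic

At the CH(methoxy) position, that saturated carbon is sp³ and has no p orbital in the ring π system; the ring's p-orbital overlap is broken there.
Without a continuous loop of overlapping p orbitals the Hückel electron count never comes into play.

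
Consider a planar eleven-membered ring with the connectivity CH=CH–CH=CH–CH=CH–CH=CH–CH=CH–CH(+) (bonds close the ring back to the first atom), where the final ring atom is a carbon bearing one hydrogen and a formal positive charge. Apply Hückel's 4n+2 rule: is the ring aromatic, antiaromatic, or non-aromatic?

Aromatic

All ring atoms are sp² and supply a p orbital to the ring (the double-bond atoms are sp², each contributing one p electron; the carbocation has an empty p orbital); the conjugation is uninterrupted.
Tallying contributions gives 5 × 2 = 10 from the double-bond units + 0 from the CH(+) atom = 10.
With 10 π electrons (n = 2), the Hückel 4n+2 condition holds.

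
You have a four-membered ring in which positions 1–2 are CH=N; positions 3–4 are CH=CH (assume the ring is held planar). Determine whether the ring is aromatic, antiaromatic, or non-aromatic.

Antiaromatic

Check conjugation: every atom in a ring double bond is sp² and brings one electron to the p orbital; each sp² =N– keeps its lone pair in-plane and puts one electron into the π system — every position has a p orbital, so the cyclic π system is continuous.
Counting π electrons: 2 × 2 = 4 from the 2 double-bond units.
4 = 4(1); a planar, fully conjugated 4n system is antiaromatic.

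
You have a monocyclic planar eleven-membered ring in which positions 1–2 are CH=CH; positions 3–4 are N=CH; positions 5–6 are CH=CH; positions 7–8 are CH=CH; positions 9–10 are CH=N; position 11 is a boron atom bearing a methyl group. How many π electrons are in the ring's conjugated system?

The p orbitals form a continuous loop: every atom in a ring double bond is sp² and brings one electron to the p orbital; each =N– nitrogen is pyridine-type (lone pair in the sp² plane, one electron in the p orbital); the boron has an empty p orbital. The ring is fully conjugated.
π-electron count: 5 × 2 = 10 from the double-bond units + 0 from the B(methyl) atom = 10.

10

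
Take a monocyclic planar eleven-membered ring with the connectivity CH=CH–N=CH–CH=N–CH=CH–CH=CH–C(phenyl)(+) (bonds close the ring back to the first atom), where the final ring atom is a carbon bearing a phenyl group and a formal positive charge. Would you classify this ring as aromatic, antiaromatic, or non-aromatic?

Aromatic

The p orbitals form a continuous loop: every atom in a ring double bond is sp² and brings one electron to the p orbital; each sp² =N– keeps its lone pair in-plane and puts one electron into the π system; the carbocation has an empty p orbital. The ring is fully conjugated.
Tallying contributions gives 5 × 2 = 10 from the double-bond units + 0 from the C(phenyl)(+) atom = 10.
Since 10 = 4·2 + 2, the ring meets the 4n+2 criterion.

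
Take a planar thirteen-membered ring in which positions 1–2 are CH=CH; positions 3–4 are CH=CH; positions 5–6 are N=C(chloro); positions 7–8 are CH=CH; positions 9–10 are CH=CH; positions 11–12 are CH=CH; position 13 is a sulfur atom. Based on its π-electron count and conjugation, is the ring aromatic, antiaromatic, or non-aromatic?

The p orbitals form a continuous loop: each doubly-bonded ring atom is sp² with one p-orbital electron; each sp² =N– keeps its lone pair in-plane and puts one electron into the π system; the sulfur donates one lone pair from its p orbital. The ring is fully conjugated.
Counting π electrons: 6 × 2 = 12 from the double-bond units + 2 from the S atom = 14.
Since 14 = 4·3 + 2, the ring meets the 4n+2 criterion.

Aromatic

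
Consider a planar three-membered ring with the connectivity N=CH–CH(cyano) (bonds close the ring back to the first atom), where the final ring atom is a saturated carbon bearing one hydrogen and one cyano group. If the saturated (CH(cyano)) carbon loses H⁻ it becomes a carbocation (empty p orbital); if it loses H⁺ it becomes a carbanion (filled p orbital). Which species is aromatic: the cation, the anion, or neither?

In both ions every ring atom is sp² and contributes a p orbital, so both rings are fully conjugated.
Cation: 1 × 2 + 0 = 2 π electrons → 4(0)+2, aromatic.
Anion: 1 × 2 + 2 = 4 π electrons → 4(1), antiaromatic.

The cation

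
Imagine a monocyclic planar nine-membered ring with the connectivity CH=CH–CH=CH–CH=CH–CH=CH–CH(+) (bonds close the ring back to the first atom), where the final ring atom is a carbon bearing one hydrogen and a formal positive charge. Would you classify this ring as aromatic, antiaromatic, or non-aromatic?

Check conjugation: every atom in a ring double bond is sp² and brings one electron to the p orbital; the carbocation has an empty p orbital — every position has a p orbital, so the cyclic π system is continuous.
Tallying contributions gives 4 × 2 = 8 from the double-bond units + 0 from the CH(+) atom = 8.
8 = 4(2); a planar, fully conjugated 4n system is antiaromatic.

Antiaromatic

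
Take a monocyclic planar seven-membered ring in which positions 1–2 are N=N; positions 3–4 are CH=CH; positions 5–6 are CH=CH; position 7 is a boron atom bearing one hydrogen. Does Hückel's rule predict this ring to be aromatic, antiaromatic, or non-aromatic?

Aromatic

All ring atoms are sp² and supply a p orbital to the ring (every atom in a ring double bond is sp² and brings one electron to the p orbital; the doubly-bonded nitrogens are pyridine-type — their lone pairs lie in the ring plane, leaving one electron in the p orbital; the boron has an empty p orbital); the conjugation is uninterrupted.
Tallying contributions gives 3 × 2 = 6 from the double-bond units + 0 from the BH atom = 6.
6 = 4(1) + 2, which satisfies Hückel's 4n+2 rule.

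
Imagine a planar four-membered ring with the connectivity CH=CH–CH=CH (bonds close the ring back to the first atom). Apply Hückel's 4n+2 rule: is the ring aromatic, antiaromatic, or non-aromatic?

All ring atoms are sp² and supply a p orbital to the ring (each doubly-bonded ring atom is sp² with one p-orbital electron); the conjugation is uninterrupted.
Counting π electrons: 2 × 2 = 4 from the 2 double-bond units.
A 4n π count (4, n = 1) in a planar conjugated ring means antiaromatic.

Antiaromatic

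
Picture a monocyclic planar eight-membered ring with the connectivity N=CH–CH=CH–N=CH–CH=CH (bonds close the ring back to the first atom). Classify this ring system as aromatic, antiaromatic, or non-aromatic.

Antiaromatic

All ring atoms are sp² and supply a p orbital to the ring (every atom in a ring double bond is sp² and brings one electron to the p orbital; the doubly-bonded nitrogens are pyridine-type — their lone pairs lie in the ring plane, leaving one electron in the p orbital); the conjugation is uninterrupted.
Tallying contributions gives 4 × 2 = 8 from the 4 double-bond units.
With 8 = 4·2 π electrons, Hückel's rule classifies the planar ring as antiaromatic.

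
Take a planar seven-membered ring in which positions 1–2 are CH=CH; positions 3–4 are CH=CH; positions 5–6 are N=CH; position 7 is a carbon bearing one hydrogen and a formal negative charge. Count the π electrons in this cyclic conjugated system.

8

Every ring atom contributes a p orbital perpendicular to the ring (each doubly-bonded ring atom is sp² with one p-orbital electron; each sp² =N– keeps its lone pair in-plane and puts one electron into the π system; the carbanion's lone pair occupies the p orbital), so the π system is cyclic and fully conjugated.
π-electron count: 3 × 2 = 6 from the double-bond units + 2 from the CH(-) atom = 8.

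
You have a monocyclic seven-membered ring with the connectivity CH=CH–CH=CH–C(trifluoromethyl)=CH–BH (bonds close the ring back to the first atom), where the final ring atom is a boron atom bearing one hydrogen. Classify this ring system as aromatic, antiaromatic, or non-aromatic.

Aromatic

Check conjugation: the double-bond atoms are sp², each contributing one p electron; the boron has an empty p orbital — every position has a p orbital, so the cyclic π system is continuous.
Adding the contributions, 3 × 2 = 6 from the double-bond units + 0 from the BH atom = 6.
That gives a 4n+2 count (6, n = 1).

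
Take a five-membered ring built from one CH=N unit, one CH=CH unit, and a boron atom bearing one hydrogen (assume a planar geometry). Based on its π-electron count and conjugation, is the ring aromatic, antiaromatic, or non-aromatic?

Antiaromatic

Check conjugation: the double-bond atoms are sp², each contributing one p electron; each sp² =N– keeps its lone pair in-plane and puts one electron into the π system; the boron has an empty p orbital — every position has a p orbital, so the cyclic π system is continuous.
Counting π electrons: 2 × 2 = 4 from the double-bond units + 0 from the BH atom = 4.
With 4 = 4·1 π electrons, Hückel's rule classifies the planar ring as antiaromatic.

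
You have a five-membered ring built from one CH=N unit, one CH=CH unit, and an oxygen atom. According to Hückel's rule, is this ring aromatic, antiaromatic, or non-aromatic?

The p orbitals form a continuous loop: the double-bond atoms are sp², each contributing one p electron; each =N– nitrogen is pyridine-type (lone pair in the sp² plane, one electron in the p orbital); the oxygen donates one lone pair from its p orbital. The ring is fully conjugated.
π-electron count: 2 × 2 = 4 from the double-bond units + 2 from the O atom = 6.
6 = 4(1) + 2, which satisfies Hückel's 4n+2 rule.

Aromatic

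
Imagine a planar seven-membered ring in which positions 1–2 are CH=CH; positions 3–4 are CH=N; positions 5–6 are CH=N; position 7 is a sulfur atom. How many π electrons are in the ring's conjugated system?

8

Every ring atom contributes a p orbital perpendicular to the ring (each doubly-bonded ring atom is sp² with one p-orbital electron; each sp² =N– keeps its lone pair in-plane and puts one electron into the π system; the sulfur donates one lone pair from its p orbital), so the π system is cyclic and fully conjugated.
π-electron count: 3 × 2 = 6 from the double-bond units + 2 from the S atom = 8.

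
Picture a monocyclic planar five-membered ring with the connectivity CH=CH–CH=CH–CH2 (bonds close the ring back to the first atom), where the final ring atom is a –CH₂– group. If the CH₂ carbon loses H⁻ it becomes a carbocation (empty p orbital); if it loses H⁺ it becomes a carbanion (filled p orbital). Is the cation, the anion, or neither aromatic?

The anion

Both ions have a continuous loop of p orbitals — each ring atom is sp².
Cation: 2 × 2 + 0 = 4 π electrons → 4(1), antiaromatic.
Anion: 2 × 2 + 2 = 6 π electrons → 4(1)+2, aromatic.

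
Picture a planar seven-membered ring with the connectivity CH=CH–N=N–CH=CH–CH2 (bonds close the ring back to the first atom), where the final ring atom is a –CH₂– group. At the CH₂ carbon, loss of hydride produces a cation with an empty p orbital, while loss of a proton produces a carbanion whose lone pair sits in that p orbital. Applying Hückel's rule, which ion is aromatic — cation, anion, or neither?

The cation

In both ions every ring atom is sp² and contributes a p orbital, so both rings are fully conjugated.
Cation: 3 × 2 + 0 = 6 π electrons → 4(1)+2, aromatic.
Anion: 3 × 2 + 2 = 8 π electrons → 4(2), antiaromatic.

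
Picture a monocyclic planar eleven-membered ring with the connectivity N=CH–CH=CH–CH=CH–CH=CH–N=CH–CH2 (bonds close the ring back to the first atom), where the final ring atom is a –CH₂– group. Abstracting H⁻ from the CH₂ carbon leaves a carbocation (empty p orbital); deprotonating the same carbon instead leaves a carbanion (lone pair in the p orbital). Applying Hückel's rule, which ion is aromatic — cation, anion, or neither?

Once that carbon is sp², every ring atom has a p orbital and both ions are fully conjugated.
Cation: 5 × 2 + 0 = 10 π electrons → 4(2)+2, aromatic.
Anion: 5 × 2 + 2 = 12 π electrons → 4(3), antiaromatic.

The cation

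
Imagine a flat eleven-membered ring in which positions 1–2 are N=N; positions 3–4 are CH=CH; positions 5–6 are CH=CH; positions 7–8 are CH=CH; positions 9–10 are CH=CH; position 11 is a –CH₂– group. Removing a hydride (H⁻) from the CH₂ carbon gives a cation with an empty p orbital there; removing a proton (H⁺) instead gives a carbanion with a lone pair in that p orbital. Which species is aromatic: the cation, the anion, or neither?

Once that carbon is sp², every ring atom has a p orbital and both ions are fully conjugated.
Cation: 5 × 2 + 0 = 10 π electrons → 4(2)+2, aromatic.
Anion: 5 × 2 + 2 = 12 π electrons → 4(3), antiaromatic.

The cation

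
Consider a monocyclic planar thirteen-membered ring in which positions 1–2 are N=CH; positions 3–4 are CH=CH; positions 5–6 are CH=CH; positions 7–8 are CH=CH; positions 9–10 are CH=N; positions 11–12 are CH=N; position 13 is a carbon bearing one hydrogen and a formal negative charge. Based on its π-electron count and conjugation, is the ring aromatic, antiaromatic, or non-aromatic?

Aromatic

All ring atoms are sp² and supply a p orbital to the ring (every atom in a ring double bond is sp² and brings one electron to the p orbital; the doubly-bonded nitrogens are pyridine-type — their lone pairs lie in the ring plane, leaving one electron in the p orbital; the carbanion's lone pair occupies the p orbital); the conjugation is uninterrupted.
Adding the contributions, 6 × 2 = 12 from the double-bond units + 2 from the CH(-) atom = 14.
That gives a 4n+2 count (14, n = 3).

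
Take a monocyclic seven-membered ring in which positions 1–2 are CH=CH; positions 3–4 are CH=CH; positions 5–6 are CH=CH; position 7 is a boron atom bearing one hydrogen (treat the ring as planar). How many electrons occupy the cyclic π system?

6

Every ring atom contributes a p orbital perpendicular to the ring (every atom in a ring double bond is sp² and brings one electron to the p orbital; the boron has an empty p orbital), so the π system is cyclic and fully conjugated.
π-electron count: 3 × 2 = 6 from the double-bond units + 0 from the BH atom = 6.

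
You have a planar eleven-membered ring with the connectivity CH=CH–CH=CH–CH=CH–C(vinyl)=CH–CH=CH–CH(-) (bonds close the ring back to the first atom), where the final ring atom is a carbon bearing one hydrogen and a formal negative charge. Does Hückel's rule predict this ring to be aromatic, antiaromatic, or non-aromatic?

Antiaromatic

Check conjugation: every atom in a ring double bond is sp² and brings one electron to the p orbital; the carbanion's lone pair occupies the p orbital — every position has a p orbital, so the cyclic π system is continuous.
π-electron count: 5 × 2 = 10 from the double-bond units + 2 from the CH(-) atom = 12.
12 is a 4n count (n = 3), so the planar conjugated ring is antiaromatic.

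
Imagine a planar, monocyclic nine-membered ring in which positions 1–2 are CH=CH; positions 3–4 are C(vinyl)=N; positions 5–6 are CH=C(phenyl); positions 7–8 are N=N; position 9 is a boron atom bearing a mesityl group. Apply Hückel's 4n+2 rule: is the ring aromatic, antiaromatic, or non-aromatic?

Antiaromatic

Every ring atom contributes a p orbital perpendicular to the ring (each doubly-bonded ring atom is sp² with one p-orbital electron; the doubly-bonded nitrogens are pyridine-type — their lone pairs lie in the ring plane, leaving one electron in the p orbital; the boron has an empty p orbital), so the π system is cyclic and fully conjugated.
π-electron count: 4 × 2 = 8 from the double-bond units + 0 from the B(mesityl) atom = 8.
8 = 4(2); a planar, fully conjugated 4n system is antiaromatic.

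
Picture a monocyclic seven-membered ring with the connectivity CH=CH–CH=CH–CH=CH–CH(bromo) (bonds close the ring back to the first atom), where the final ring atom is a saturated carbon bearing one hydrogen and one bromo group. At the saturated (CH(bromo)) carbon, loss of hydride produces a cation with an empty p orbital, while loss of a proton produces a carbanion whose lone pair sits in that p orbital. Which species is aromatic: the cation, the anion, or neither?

The cation

In either ion the ring is fully conjugated: every atom, including the new sp² carbon, supplies a p orbital.
Cation: 3 × 2 + 0 = 6 π electrons → 4(1)+2, aromatic.
Anion: 3 × 2 + 2 = 8 π electrons → 4(2), antiaromatic.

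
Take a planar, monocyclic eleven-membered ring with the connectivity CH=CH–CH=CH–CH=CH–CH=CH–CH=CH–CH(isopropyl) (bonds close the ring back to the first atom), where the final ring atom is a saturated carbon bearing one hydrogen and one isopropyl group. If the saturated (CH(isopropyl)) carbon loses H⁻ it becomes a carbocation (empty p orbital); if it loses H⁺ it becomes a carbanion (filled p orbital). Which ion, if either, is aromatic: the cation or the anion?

In either ion the ring is fully conjugated: every atom, including the new sp² carbon, supplies a p orbital.
Cation: 5 × 2 + 0 = 10 π electrons → 4(2)+2, aromatic.
Anion: 5 × 2 + 2 = 12 π electrons → 4(3), antiaromatic.

The cation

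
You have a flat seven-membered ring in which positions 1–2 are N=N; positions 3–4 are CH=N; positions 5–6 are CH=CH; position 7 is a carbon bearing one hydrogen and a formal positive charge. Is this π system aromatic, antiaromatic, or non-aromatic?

Aromatic

Every ring atom contributes a p orbital perpendicular to the ring (each doubly-bonded ring atom is sp² with one p-orbital electron; each =N– nitrogen is pyridine-type (lone pair in the sp² plane, one electron in the p orbital); the carbocation has an empty p orbital), so the π system is cyclic and fully conjugated.
π-electron count: 3 × 2 = 6 from the double-bond units + 0 from the CH(+) atom = 6.
Since 6 = 4·1 + 2, the ring meets the 4n+2 criterion.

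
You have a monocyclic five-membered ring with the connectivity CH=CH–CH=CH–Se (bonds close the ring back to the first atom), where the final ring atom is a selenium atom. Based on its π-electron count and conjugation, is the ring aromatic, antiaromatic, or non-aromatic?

Check conjugation: every atom in a ring double bond is sp² and brings one electron to the p orbital; the selenium donates one lone pair from its p orbital — every position has a p orbital, so the cyclic π system is continuous.
π-electron count: 2 × 2 = 4 from the double-bond units + 2 from the Se atom = 6.
6 = 4(1) + 2, which satisfies Hückel's 4n+2 rule.

Aromatic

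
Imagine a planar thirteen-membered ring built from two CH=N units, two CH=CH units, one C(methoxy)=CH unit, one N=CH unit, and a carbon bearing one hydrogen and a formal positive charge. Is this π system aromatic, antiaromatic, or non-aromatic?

Antiaromatic

Check conjugation: every atom in a ring double bond is sp² and brings one electron to the p orbital; each =N– nitrogen is pyridine-type (lone pair in the sp² plane, one electron in the p orbital); the carbocation has an empty p orbital — every position has a p orbital, so the cyclic π system is continuous.
Counting π electrons: 6 × 2 = 12 from the double-bond units + 0 from the CH(+) atom = 12.
12 is a 4n count (n = 3), so the planar conjugated ring is antiaromatic.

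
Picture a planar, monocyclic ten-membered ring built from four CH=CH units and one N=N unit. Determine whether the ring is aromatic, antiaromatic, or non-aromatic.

Aromatic

Check conjugation: the double-bond atoms are sp², each contributing one p electron; each =N– nitrogen is pyridine-type (lone pair in the sp² plane, one electron in the p orbital) — every position has a p orbital, so the cyclic π system is continuous.
Adding the contributions, 5 × 2 = 10 from the 5 double-bond units.
10 = 4(2) + 2, which satisfies Hückel's 4n+2 rule.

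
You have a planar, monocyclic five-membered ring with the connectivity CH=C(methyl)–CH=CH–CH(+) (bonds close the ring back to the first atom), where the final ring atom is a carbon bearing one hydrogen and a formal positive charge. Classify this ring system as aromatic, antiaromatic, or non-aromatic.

Antiaromatic

Check conjugation: the double-bond atoms are sp², each contributing one p electron; the carbocation has an empty p orbital — every position has a p orbital, so the cyclic π system is continuous.
Tallying contributions gives 2 × 2 = 4 from the double-bond units + 0 from the CH(+) atom = 4.
A 4n π count (4, n = 1) in a planar conjugated ring means antiaromatic.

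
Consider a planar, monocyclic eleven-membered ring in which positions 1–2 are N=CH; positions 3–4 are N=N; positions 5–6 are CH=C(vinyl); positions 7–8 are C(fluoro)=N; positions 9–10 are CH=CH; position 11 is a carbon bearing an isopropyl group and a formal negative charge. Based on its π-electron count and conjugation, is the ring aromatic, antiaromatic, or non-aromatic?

The p orbitals form a continuous loop: the double-bond atoms are sp², each contributing one p electron; each =N– nitrogen is pyridine-type (lone pair in the sp² plane, one electron in the p orbital); the carbanion's lone pair occupies the p orbital. The ring is fully conjugated.
Adding the contributions, 5 × 2 = 10 from the double-bond units + 2 from the C(isopropyl)(-) atom = 12.
A 4n π count (12, n = 3) in a planar conjugated ring means antiaromatic.

Antiaromatic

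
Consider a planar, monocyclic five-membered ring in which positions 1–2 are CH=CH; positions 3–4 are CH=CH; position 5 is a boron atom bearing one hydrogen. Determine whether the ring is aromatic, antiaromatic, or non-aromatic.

Antiaromatic

The p orbitals form a continuous loop: the double-bond atoms are sp², each contributing one p electron; the boron has an empty p orbital. The ring is fully conjugated.
Adding the contributions, 2 × 2 = 4 from the double-bond units + 0 from the BH atom = 4.
A 4n π count (4, n = 1) in a planar conjugated ring means antiaromatic.
This is borole.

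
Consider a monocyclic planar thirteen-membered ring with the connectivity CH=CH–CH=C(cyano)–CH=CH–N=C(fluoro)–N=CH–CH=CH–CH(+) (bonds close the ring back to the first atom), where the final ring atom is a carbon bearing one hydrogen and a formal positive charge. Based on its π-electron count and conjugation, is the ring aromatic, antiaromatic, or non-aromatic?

Antiaromatic

Every ring atom contributes a p orbital perpendicular to the ring (the double-bond atoms are sp², each contributing one p electron; each =N– nitrogen is pyridine-type (lone pair in the sp² plane, one electron in the p orbital); the carbocation has an empty p orbital), so the π system is cyclic and fully conjugated.
Counting π electrons: 6 × 2 = 12 from the double-bond units + 0 from the CH(+) atom = 12.
With 12 = 4·3 π electrons, Hückel's rule classifies the planar ring as antiaromatic.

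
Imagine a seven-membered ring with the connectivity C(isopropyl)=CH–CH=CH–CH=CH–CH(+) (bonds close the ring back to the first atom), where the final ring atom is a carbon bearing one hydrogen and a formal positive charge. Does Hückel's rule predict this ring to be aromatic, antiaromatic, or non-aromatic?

Aromatic

The p orbitals form a continuous loop: every atom in a ring double bond is sp² and brings one electron to the p orbital; the carbocation has an empty p orbital. The ring is fully conjugated.
π-electron count: 3 × 2 = 6 from the double-bond units + 0 from the CH(+) atom = 6.
With 6 π electrons (n = 1), the Hückel 4n+2 condition holds.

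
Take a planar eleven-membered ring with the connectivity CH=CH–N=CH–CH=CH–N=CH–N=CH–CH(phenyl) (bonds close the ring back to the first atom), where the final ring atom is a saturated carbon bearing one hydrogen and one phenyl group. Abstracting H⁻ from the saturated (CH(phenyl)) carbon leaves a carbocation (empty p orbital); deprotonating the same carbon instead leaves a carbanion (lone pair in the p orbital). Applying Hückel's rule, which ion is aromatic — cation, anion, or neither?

The cation

In both ions every ring atom is sp² and contributes a p orbital, so both rings are fully conjugated.
Cation: 5 × 2 + 0 = 10 π electrons → 4(2)+2, aromatic.
Anion: 5 × 2 + 2 = 12 π electrons → 4(3), antiaromatic.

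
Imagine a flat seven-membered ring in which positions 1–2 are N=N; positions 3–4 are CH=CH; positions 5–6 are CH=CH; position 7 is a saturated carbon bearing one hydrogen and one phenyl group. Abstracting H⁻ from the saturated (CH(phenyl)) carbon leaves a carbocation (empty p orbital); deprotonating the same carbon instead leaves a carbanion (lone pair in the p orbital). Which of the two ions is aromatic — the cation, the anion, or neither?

Both ions have a continuous loop of p orbitals — each ring atom is sp².
Cation: 3 × 2 + 0 = 6 π electrons → 4(1)+2, aromatic.
Anion: 3 × 2 + 2 = 8 π electrons → 4(2), antiaromatic.

The cation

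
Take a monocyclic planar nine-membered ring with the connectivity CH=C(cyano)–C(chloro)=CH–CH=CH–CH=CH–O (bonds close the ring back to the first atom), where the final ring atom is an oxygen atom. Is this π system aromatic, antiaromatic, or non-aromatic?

Aromatic

The p orbitals form a continuous loop: each doubly-bonded ring atom is sp² with one p-orbital electron; the oxygen donates one lone pair from its p orbital. The ring is fully conjugated.
Counting π electrons: 4 × 2 = 8 from the double-bond units + 2 from the O atom = 10.
10 = 4(2) + 2, which satisfies Hückel's 4n+2 rule.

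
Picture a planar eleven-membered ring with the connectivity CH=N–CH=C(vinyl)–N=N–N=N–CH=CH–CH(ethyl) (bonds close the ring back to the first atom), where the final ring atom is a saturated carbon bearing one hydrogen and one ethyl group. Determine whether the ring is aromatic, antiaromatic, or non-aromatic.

Non-aromatic

At the CH(ethyl) position, that saturated carbon is sp³ and has no p orbital in the ring π system; the ring's p-orbital overlap is broken there.
A ring that is not fully conjugated cannot be aromatic or antiaromatic regardless of its π-electron count.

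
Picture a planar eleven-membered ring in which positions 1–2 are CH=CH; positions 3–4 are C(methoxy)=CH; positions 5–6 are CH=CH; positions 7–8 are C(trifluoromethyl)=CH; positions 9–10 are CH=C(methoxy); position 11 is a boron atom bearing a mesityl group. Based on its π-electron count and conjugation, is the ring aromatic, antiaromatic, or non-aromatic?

Aromatic

The p orbitals form a continuous loop: every atom in a ring double bond is sp² and brings one electron to the p orbital; the boron has an empty p orbital. The ring is fully conjugated.
Tallying contributions gives 5 × 2 = 10 from the double-bond units + 0 from the B(mesityl) atom = 10.
With 10 π electrons (n = 2), the Hückel 4n+2 condition holds.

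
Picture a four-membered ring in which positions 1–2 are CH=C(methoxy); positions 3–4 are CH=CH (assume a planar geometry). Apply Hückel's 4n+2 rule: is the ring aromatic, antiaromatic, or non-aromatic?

Check conjugation: each doubly-bonded ring atom is sp² with one p-orbital electron — every position has a p orbital, so the cyclic π system is continuous.
Counting π electrons: 2 × 2 = 4 from the 2 double-bond units.
A 4n π count (4, n = 1) in a planar conjugated ring means antiaromatic.

Antiaromatic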